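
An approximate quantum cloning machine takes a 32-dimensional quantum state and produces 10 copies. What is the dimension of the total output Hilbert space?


Output space = H^(tensor 10) where dim(H) = 32
dim = 32^10
= 1024 (after 2 factors)
= 32768 (after 3 factors)
= 1048576 (after 4 factors)
= 33554432 (after 5 factors)
= 1073741824 (after 6 factors)
= 34359738368 (after 7 factors)
= 1099511627776 (after 8 factors)
= 35184372088832 (after 9 factors)
= 1125899906842624 (after 10 factors)
= 1125899906842624

1125899906842624


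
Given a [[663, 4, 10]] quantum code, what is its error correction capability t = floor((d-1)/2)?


Code parameters: [[663, 4, 10]], distance d = 10.
Number of correctable errors = floor((d-1)/2)
= floor((10 - 1)/2)
= floor(9/2)
= 4

4


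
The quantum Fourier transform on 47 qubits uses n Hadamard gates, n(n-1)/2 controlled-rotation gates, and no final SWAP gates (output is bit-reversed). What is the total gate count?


Hadamard gates: 47
Controlled rotations: n*(n-1)/2 = 47*46/2 = 1081
SWAP gates: 0 (omitted)
Total = 47 + 1081
= 1128

1128


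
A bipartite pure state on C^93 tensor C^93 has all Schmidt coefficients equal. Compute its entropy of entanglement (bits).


For a maximally entangled state in d x d:
S = log2(d) = log2(93)
= 6.5392

6.5392


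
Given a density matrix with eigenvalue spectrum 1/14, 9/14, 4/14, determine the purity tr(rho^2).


tr(rho^2) = sum of eigenvalues squared
= (1/14)^2 + (9/14)^2 + (4/14)^2
= (1 + 81 + 16) / 196
= 98/196
= 0.5000

0.5000


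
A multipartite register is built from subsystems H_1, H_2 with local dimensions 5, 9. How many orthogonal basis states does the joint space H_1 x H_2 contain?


dim(H_1 x H_2) = 5 * 9
= 45

45


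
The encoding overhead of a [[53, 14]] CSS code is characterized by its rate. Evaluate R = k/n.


Code rate R = k/n
= 14/53
= 0.2642

0.2642


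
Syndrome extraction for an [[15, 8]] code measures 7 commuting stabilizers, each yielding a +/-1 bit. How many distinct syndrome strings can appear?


Each stabilizer generator gives a binary (+1 or -1) measurement outcome.
With 7 independent generators:
Total syndromes = 2^7
= 128

128


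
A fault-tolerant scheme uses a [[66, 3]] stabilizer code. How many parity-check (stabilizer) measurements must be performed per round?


For an [[n,k]] stabilizer code:
Number of stabilizer generators = n - k
= 66 - 3
= 63

63


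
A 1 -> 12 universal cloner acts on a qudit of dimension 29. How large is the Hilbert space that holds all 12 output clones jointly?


Output space = H^(tensor 12) where dim(H) = 29
dim = 29^12
= 841 (after 2 factors)
= 24389 (after 3 factors)
= 707281 (after 4 factors)
= 20511149 (after 5 factors)
= 594823321 (after 6 factors)
= 17249876309 (after 7 factors)
= 500246412961 (after 8 factors)
= 14507145975869 (after 9 factors)
= 420707233300201 (after 10 factors)
= 12200509765705829 (after 11 factors)
= 353814783205469041 (after 12 factors)
= 353814783205469041

353814783205469041


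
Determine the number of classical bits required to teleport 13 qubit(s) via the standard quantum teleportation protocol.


Quantum teleportation requires 2 classical bits per qubit teleported.
13 qubit(s) -> 2 * 13 = 26 classical bits

26


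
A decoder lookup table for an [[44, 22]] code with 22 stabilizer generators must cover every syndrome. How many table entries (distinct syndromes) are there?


Each stabilizer generator gives a binary (+1 or -1) measurement outcome.
With 22 independent generators:
Total syndromes = 2^22
= 4194304

4194304


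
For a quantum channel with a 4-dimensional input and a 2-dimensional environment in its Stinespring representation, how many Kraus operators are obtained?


Tracing out the environment in an orthonormal basis {|i>_E} gives Kraus operators K_i = <i|_E U |0>_E.
Number of Kraus operators = dim(H_env) = d_env
= 2

2


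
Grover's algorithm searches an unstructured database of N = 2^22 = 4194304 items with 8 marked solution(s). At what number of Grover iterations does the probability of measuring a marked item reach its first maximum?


After j Grover iterations the success probability is P(j) = sin^2((2j+1)*theta), where sin(theta) = sqrt(k/N).
N = 2^22 = 4194304, k = 8
sin(theta) = sqrt(k/N) = 0.001381067932
theta = arcsin(sqrt(k/N)) = 0.001381068371 rad
P(j) reaches its first maximum when (2j+1)*theta is as close as possible to pi/2, i.e. j = round(pi/(4*theta) - 1/2).
pi/(4*theta) - 1/2 = 568.1888
(For comparison, the common estimate pi/4 * sqrt(N/k) = 568.6890; the exact maximiser is used here.)
Optimal iterations = 568

568


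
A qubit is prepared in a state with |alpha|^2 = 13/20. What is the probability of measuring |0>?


|alpha|^2 = 13/20 = 0.6500
|beta|^2 = 1 - 13/20 = 7/20 = 0.3500
P(|0>) = |alpha|^2 = 0.6500

0.6500


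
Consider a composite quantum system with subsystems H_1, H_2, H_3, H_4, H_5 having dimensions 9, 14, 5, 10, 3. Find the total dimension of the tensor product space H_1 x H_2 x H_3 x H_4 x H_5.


dim(H_1 x H_2 x H_3 x H_4 x H_5) = 9 * 14 * 5 * 10 * 3
= 126 * 5 * 10 * 3
= 630 * 10 * 3
= 6300 * 3
= 18900

18900


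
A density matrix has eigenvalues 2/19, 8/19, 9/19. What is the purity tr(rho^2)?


tr(rho^2) = sum of eigenvalues squared
= (2/19)^2 + (8/19)^2 + (9/19)^2
= (4 + 64 + 81) / 361
= 149/361
= 0.4127

0.4127


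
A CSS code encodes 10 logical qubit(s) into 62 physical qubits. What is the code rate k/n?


Code rate R = k/n
= 10/62
= 0.1613

0.1613


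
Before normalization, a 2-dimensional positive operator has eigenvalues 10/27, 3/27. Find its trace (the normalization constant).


tr(M) = sum of eigenvalues
= 10/27 + 3/27
= 13/27
= 0.4815

0.4815


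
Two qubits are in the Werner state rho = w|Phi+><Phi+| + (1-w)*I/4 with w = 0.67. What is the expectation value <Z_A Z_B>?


|Phi+> = (|00> + |11>)/sqrt(2)
For the pure Bell state, <Z_A Z_B> = +1 (Bell-state Pauli correlator).
The maximally-mixed part I/4 has tr(I/4 * P tensor P) = 0 for any traceless Pauli P.
So <Z_A Z_B>_rho = w * (+1) + (1 - w) * 0
= 0.67 * (+1)
= 0.6700

0.6700


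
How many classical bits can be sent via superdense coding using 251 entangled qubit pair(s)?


Superdense coding allows 2 classical bits per shared entangled pair.
251 pair(s) -> 2 * 251 = 502 classical bits

502


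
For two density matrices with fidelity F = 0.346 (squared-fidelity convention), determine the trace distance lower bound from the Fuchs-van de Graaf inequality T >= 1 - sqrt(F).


Fuchs-van de Graaf (squared-fidelity convention): 1 - sqrt(F) <= T <= sqrt(1 - F).
Lower bound: T >= 1 - sqrt(F)
sqrt(F) = sqrt(0.346) = 0.5882
T >= 1 - 0.5882
T >= 0.4118

0.4118


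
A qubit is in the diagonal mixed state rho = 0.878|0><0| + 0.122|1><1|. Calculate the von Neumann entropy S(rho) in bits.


S = -p*log2(p) - (1-p)*log2(1-p)
p = 0.8780, 1-p = 0.1220
= -0.8780 * log2(0.8780) - 0.1220 * log2(0.1220)
= -(-0.1648) - (-0.3703)
= 0.5351

0.5351


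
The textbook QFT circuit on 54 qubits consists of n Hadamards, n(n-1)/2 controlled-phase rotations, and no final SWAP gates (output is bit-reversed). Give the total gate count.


Hadamard gates: 54
Controlled rotations: n*(n-1)/2 = 54*53/2 = 1431
SWAP gates: 0 (omitted)
Total = 54 + 1431
= 1485

1485


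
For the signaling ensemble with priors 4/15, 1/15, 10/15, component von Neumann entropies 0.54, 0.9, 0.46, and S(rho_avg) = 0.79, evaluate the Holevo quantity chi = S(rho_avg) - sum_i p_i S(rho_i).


chi = S(rho) - sum_i p_i * S(rho_i)
Weighted entropy = 4/15 * 0.54 + 1/15 * 0.9 + 10/15 * 0.46
= 0.5107
chi = 0.79 - 0.5107
= 0.2793

0.2793


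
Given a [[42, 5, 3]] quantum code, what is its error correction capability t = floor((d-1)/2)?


Code parameters: [[42, 5, 3]], distance d = 3.
Number of correctable errors = floor((d-1)/2)
= floor((3 - 1)/2)
= floor(2/2)
= 1

1


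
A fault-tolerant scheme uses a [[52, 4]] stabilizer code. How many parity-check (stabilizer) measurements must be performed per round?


For an [[n,k]] stabilizer code:
Number of stabilizer generators = n - k
= 52 - 4
= 48

48


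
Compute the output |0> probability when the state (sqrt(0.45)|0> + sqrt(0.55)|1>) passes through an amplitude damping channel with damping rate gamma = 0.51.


For amplitude damping with parameter gamma on state sqrt(a)|0> + sqrt(b)|1>:
alpha^2 = 0.45, beta^2 = 0.55
P(|0>) = alpha^2 + gamma * beta^2
= 0.45 + 0.51 * 0.55
= 0.45 + 0.2805
= 0.7305

0.7305


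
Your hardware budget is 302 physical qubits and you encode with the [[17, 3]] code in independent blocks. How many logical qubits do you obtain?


Each code block uses 17 physical qubits for 3 logical qubit(s).
Number of complete blocks = floor(302 / 17) = 17
Logical qubits = 17 * 3
= 51

51


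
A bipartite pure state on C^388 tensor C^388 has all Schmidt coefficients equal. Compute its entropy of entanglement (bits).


For a maximally entangled state in d x d:
S = log2(d) = log2(388)
= 8.5999

8.5999


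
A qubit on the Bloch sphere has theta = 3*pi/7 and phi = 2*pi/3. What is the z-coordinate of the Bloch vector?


theta = 1.3464, phi = 2.0944
r_z = cos(theta) = 0.2225

0.2225


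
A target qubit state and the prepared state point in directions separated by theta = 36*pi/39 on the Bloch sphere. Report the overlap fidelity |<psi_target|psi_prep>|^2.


For states separated by angle theta on Bloch sphere:
F = cos^2(theta/2)
theta = 36*pi/39 = 2.8999
theta/2 = 1.4500
cos(theta/2) = 0.1205
F = 0.0145

0.0145


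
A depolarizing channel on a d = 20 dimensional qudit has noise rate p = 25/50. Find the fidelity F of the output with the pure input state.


F = (1-p) + p/d
= (1 - 0.5000) + 0.5000/20
= 0.5000 + 0.0250
= 0.5250

0.5250


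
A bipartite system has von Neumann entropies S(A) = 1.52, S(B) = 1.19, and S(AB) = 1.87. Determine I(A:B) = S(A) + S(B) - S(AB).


I(A:B) = S(A) + S(B) - S(AB)
= 1.52 + 1.19 - 1.87
= 0.8400

0.8400


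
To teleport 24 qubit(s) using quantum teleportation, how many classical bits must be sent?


Quantum teleportation requires 2 classical bits per qubit teleported.
24 qubit(s) -> 2 * 24 = 48 classical bits

48


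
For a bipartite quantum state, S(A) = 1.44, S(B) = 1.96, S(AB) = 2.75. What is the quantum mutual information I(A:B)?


I(A:B) = S(A) + S(B) - S(AB)
= 1.44 + 1.96 - 2.75
= 0.6500

0.6500


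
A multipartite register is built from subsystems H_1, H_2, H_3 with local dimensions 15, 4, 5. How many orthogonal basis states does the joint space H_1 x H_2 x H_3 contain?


dim(H_1 x H_2 x H_3) = 15 * 4 * 5
= 60 * 5
= 300

300


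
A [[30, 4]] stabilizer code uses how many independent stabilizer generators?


For an [[n,k]] stabilizer code:
Number of stabilizer generators = n - k
= 30 - 4
= 26

26


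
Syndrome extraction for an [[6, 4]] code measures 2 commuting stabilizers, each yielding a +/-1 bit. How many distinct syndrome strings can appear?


Each stabilizer generator gives a binary (+1 or -1) measurement outcome.
With 2 independent generators:
Total syndromes = 2^2
= 4

4


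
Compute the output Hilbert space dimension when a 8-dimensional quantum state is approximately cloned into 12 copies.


Output space = H^(tensor 12) where dim(H) = 8
dim = 8^12
= 64 (after 2 factors)
= 512 (after 3 factors)
= 4096 (after 4 factors)
= 32768 (after 5 factors)
= 262144 (after 6 factors)
= 2097152 (after 7 factors)
= 16777216 (after 8 factors)
= 134217728 (after 9 factors)
= 1073741824 (after 10 factors)
= 8589934592 (after 11 factors)
= 68719476736 (after 12 factors)
= 68719476736

68719476736


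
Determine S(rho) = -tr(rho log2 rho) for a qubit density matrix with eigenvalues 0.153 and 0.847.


S = -p*log2(p) - (1-p)*log2(1-p)
p = 0.1530, 1-p = 0.8470
= -0.1530 * log2(0.1530) - 0.8470 * log2(0.8470)
= -(-0.4144) - (-0.2029)
= 0.6173

0.6173


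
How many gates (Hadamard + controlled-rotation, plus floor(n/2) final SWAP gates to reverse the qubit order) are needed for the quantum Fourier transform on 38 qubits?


Hadamard gates: 38
Controlled rotations: n*(n-1)/2 = 38*37/2 = 703
SWAP gates: floor(n/2) = floor(38/2) = 19
Total = 38 + 703 + 19
= 760

760


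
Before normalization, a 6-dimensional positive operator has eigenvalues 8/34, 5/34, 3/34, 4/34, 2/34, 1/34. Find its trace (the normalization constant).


tr(M) = sum of eigenvalues
= 8/34 + 5/34 + 3/34 + 4/34 + 2/34 + 1/34
= 23/34
= 0.6765

0.6765


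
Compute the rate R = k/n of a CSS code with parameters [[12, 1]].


Code rate R = k/n
= 1/12
= 0.0833

0.0833


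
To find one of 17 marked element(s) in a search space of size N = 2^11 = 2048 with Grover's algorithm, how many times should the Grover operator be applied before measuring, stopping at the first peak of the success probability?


After j Grover iterations the success probability is P(j) = sin^2((2j+1)*theta), where sin(theta) = sqrt(k/N).
N = 2^11 = 2048, k = 17
sin(theta) = sqrt(k/N) = 0.09110862336
theta = arcsin(sqrt(k/N)) = 0.09123514198 rad
P(j) reaches its first maximum when (2j+1)*theta is as close as possible to pi/2, i.e. j = round(pi/(4*theta) - 1/2).
pi/(4*theta) - 1/2 = 8.1085
(For comparison, the common estimate pi/4 * sqrt(N/k) = 8.6205; the exact maximiser is used here.)
Optimal iterations = 8

8


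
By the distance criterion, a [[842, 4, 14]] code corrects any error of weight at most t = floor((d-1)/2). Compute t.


Code parameters: [[842, 4, 14]], distance d = 14.
Number of correctable errors = floor((d-1)/2)
= floor((14 - 1)/2)
= floor(13/2)
= 6

6


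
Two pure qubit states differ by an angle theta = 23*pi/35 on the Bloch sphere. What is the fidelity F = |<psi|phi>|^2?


For states separated by angle theta on Bloch sphere:
F = cos^2(theta/2)
theta = 23*pi/35 = 2.0645
theta/2 = 1.0322
cos(theta/2) = 0.5129
F = 0.2631

0.2631


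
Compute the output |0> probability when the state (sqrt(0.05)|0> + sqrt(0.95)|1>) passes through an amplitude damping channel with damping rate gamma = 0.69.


For amplitude damping with parameter gamma on state sqrt(a)|0> + sqrt(b)|1>:
alpha^2 = 0.05, beta^2 = 0.95
P(|0>) = alpha^2 + gamma * beta^2
= 0.05 + 0.69 * 0.95
= 0.05 + 0.6555
= 0.7055

0.7055


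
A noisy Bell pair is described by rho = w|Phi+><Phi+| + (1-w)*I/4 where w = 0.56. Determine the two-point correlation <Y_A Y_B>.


|Phi+> = (|00> + |11>)/sqrt(2)
For the pure Bell state, <Y_A Y_B> = -1 (Bell-state Pauli correlator).
The maximally-mixed part I/4 has tr(I/4 * P tensor P) = 0 for any traceless Pauli P.
So <Y_A Y_B>_rho = w * (-1) + (1 - w) * 0
= 0.56 * (-1)
= -0.5600

-0.5600


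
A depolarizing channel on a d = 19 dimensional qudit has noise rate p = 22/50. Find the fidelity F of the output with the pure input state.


F = (1-p) + p/d
= (1 - 0.4400) + 0.4400/19
= 0.5600 + 0.0232
= 0.5832

0.5832


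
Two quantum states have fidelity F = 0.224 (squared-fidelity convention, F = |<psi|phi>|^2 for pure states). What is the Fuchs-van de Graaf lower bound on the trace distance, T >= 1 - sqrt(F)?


Fuchs-van de Graaf (squared-fidelity convention): 1 - sqrt(F) <= T <= sqrt(1 - F).
Lower bound: T >= 1 - sqrt(F)
sqrt(F) = sqrt(0.224) = 0.4733
T >= 1 - 0.4733
T >= 0.5267

0.5267


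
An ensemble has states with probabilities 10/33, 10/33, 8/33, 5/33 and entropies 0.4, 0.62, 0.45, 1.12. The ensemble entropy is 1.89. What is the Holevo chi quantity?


chi = S(rho) - sum_i p_i * S(rho_i)
Weighted entropy = 10/33 * 0.4 + 10/33 * 0.62 + 8/33 * 0.45 + 5/33 * 1.12
= 0.5879
chi = 1.89 - 0.5879
= 1.3021

1.3021


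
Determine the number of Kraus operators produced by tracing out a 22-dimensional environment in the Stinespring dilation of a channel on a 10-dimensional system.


Tracing out the environment in an orthonormal basis {|i>_E} gives Kraus operators K_i = <i|_E U |0>_E.
Number of Kraus operators = dim(H_env) = d_env
= 22

22


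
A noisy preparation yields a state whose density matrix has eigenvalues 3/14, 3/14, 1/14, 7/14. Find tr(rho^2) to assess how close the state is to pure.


tr(rho^2) = sum of eigenvalues squared
= (3/14)^2 + (3/14)^2 + (1/14)^2 + (7/14)^2
= (9 + 9 + 1 + 49) / 196
= 68/196
= 0.3469

0.3469


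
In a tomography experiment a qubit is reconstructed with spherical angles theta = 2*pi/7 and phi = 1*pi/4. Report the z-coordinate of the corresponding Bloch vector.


theta = 0.8976, phi = 0.7854
r_z = cos(theta) = 0.6235

0.6235


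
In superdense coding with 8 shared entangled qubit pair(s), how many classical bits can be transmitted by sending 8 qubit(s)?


Superdense coding allows 2 classical bits per shared entangled pair.
8 pair(s) -> 2 * 8 = 16 classical bits

16


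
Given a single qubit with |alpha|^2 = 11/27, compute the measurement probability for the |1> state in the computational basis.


|alpha|^2 = 11/27 = 0.4074
|beta|^2 = 1 - 11/27 = 16/27 = 0.5926
P(|1>) = |beta|^2 = 0.5926

0.5926


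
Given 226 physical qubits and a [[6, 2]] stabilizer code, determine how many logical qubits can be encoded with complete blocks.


Each code block uses 6 physical qubits for 2 logical qubit(s).
Number of complete blocks = floor(226 / 6) = 37
Logical qubits = 37 * 2
= 74

74


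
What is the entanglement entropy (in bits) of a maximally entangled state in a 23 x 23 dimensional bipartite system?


For a maximally entangled state in d x d:
S = log2(d) = log2(23)
= 4.5236

4.5236


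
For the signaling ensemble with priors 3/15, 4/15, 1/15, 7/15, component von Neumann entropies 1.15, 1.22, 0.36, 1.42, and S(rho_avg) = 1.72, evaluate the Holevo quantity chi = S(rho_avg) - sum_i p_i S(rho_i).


chi = S(rho) - sum_i p_i * S(rho_i)
Weighted entropy = 3/15 * 1.15 + 4/15 * 1.22 + 1/15 * 0.36 + 7/15 * 1.42
= 1.2420
chi = 1.72 - 1.2420
= 0.4780

0.4780


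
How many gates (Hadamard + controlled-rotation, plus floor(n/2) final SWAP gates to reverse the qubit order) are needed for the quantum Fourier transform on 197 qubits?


Hadamard gates: 197
Controlled rotations: n*(n-1)/2 = 197*196/2 = 19306
SWAP gates: floor(n/2) = floor(197/2) = 98
Total = 197 + 19306 + 98
= 19601

19601


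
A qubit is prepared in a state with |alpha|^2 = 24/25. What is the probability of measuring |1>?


|alpha|^2 = 24/25 = 0.9600
|beta|^2 = 1 - 24/25 = 1/25 = 0.0400
P(|1>) = |beta|^2 = 0.0400

0.0400


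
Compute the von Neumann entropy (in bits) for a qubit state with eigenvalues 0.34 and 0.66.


S = -p*log2(p) - (1-p)*log2(1-p)
p = 0.3400, 1-p = 0.6600
= -0.3400 * log2(0.3400) - 0.6600 * log2(0.6600)
= -(-0.5292) - (-0.3956)
= 0.9248

0.9248


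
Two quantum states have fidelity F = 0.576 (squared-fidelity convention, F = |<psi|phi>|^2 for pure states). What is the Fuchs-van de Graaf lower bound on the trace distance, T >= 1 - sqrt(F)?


Fuchs-van de Graaf (squared-fidelity convention): 1 - sqrt(F) <= T <= sqrt(1 - F).
Lower bound: T >= 1 - sqrt(F)
sqrt(F) = sqrt(0.576) = 0.7589
T >= 1 - 0.7589
T >= 0.2411

0.2411


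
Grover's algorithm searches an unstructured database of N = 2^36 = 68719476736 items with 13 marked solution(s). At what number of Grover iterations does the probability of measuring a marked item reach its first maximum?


After j Grover iterations the success probability is P(j) = sin^2((2j+1)*theta), where sin(theta) = sqrt(k/N).
N = 2^36 = 68719476736, k = 13
sin(theta) = sqrt(k/N) = 1.375408659e-05
theta = arcsin(sqrt(k/N)) = 1.375408659e-05 rad
P(j) reaches its first maximum when (2j+1)*theta is as close as possible to pi/2, i.e. j = round(pi/(4*theta) - 1/2).
pi/(4*theta) - 1/2 = 57102.3951
(For comparison, the common estimate pi/4 * sqrt(N/k) = 57102.8951; the exact maximiser is used here.)
Optimal iterations = 57102

57102


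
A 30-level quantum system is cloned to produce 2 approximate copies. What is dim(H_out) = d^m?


Output space = H^(tensor 2) where dim(H) = 30
dim = 30^2
= 900

900


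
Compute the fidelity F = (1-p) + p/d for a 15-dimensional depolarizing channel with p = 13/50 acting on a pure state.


F = (1-p) + p/d
= (1 - 0.2600) + 0.2600/15
= 0.7400 + 0.0173
= 0.7573

0.7573


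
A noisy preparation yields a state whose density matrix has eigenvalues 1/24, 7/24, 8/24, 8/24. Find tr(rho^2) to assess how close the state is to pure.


tr(rho^2) = sum of eigenvalues squared
= (1/24)^2 + (7/24)^2 + (8/24)^2 + (8/24)^2
= (1 + 49 + 64 + 64) / 576
= 178/576
= 0.3090

0.3090


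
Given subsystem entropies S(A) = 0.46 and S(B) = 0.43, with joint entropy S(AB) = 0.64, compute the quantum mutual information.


I(A:B) = S(A) + S(B) - S(AB)
= 0.46 + 0.43 - 0.64
= 0.2500

0.2500


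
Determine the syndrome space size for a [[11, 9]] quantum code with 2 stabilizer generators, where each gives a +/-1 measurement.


Each stabilizer generator gives a binary (+1 or -1) measurement outcome.
With 2 independent generators:
Total syndromes = 2^2
= 4

4


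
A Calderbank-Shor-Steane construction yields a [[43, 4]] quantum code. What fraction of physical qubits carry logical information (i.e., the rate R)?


Code rate R = k/n
= 4/43
= 0.0930

0.0930


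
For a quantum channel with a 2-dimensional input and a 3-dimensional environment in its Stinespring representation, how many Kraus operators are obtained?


Tracing out the environment in an orthonormal basis {|i>_E} gives Kraus operators K_i = <i|_E U |0>_E.
Number of Kraus operators = dim(H_env) = d_env
= 3

3


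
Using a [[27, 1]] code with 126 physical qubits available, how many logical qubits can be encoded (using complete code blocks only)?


Each code block uses 27 physical qubits for 1 logical qubit(s).
Number of complete blocks = floor(126 / 27) = 4
Logical qubits = 4 * 1
= 4

4


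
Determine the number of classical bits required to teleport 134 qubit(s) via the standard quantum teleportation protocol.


Quantum teleportation requires 2 classical bits per qubit teleported.
134 qubit(s) -> 2 * 134 = 268 classical bits

268


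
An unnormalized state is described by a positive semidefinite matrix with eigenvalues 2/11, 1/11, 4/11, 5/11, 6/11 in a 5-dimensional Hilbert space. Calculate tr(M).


tr(M) = sum of eigenvalues
= 2/11 + 1/11 + 4/11 + 5/11 + 6/11
= 18/11
= 1.6364

1.6364


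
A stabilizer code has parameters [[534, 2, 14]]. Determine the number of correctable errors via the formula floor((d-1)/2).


Code parameters: [[534, 2, 14]], distance d = 14.
Number of correctable errors = floor((d-1)/2)
= floor((14 - 1)/2)
= floor(13/2)
= 6

6


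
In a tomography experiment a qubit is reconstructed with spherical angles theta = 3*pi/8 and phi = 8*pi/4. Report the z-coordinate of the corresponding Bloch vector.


theta = 1.1781, phi = 6.2832
r_z = cos(theta) = 0.3827

0.3827


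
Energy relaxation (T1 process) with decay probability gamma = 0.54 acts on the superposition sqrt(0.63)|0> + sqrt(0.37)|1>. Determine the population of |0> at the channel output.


For amplitude damping with parameter gamma on state sqrt(a)|0> + sqrt(b)|1>:
alpha^2 = 0.63, beta^2 = 0.37
P(|0>) = alpha^2 + gamma * beta^2
= 0.63 + 0.54 * 0.37
= 0.63 + 0.1998
= 0.8298

0.8298


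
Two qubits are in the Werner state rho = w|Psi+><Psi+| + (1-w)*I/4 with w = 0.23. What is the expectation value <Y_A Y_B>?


|Psi+> = (|01> + |10>)/sqrt(2)
For the pure Bell state, <Y_A Y_B> = +1 (Bell-state Pauli correlator).
The maximally-mixed part I/4 has tr(I/4 * P tensor P) = 0 for any traceless Pauli P.
So <Y_A Y_B>_rho = w * (+1) + (1 - w) * 0
= 0.23 * (+1)
= 0.2300

0.2300


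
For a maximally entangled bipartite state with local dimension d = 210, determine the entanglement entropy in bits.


For a maximally entangled state in d x d:
S = log2(d) = log2(210)
= 7.7142

7.7142


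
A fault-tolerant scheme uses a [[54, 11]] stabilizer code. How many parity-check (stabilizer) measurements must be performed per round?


For an [[n,k]] stabilizer code:
Number of stabilizer generators = n - k
= 54 - 11
= 43

43


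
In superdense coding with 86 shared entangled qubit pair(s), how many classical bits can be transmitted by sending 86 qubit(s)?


Superdense coding allows 2 classical bits per shared entangled pair.
86 pair(s) -> 2 * 86 = 172 classical bits

172


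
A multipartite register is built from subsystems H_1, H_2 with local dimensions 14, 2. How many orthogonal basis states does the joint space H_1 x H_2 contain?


dim(H_1 x H_2) = 14 * 2
= 28

28


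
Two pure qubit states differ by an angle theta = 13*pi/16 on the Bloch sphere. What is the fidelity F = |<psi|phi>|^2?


For states separated by angle theta on Bloch sphere:
F = cos^2(theta/2)
theta = 13*pi/16 = 2.5525
theta/2 = 1.2763
cos(theta/2) = 0.2903
F = 0.0843

0.0843


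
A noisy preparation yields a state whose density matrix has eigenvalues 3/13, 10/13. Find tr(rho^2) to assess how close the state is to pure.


tr(rho^2) = sum of eigenvalues squared
= (3/13)^2 + (10/13)^2
= (9 + 100) / 169
= 109/169
= 0.6450

0.6450


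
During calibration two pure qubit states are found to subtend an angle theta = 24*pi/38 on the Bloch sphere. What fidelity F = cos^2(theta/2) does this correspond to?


For states separated by angle theta on Bloch sphere:
F = cos^2(theta/2)
theta = 24*pi/38 = 1.9842
theta/2 = 0.9921
cos(theta/2) = 0.5469
F = 0.2992

0.2992


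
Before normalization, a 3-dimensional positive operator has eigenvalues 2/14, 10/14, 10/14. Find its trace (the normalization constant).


tr(M) = sum of eigenvalues
= 2/14 + 10/14 + 10/14
= 22/14
= 1.5714

1.5714


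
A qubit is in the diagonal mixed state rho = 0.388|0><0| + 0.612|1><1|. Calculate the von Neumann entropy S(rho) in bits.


S = -p*log2(p) - (1-p)*log2(1-p)
p = 0.3880, 1-p = 0.6120
= -0.3880 * log2(0.3880) - 0.6120 * log2(0.6120)
= -(-0.5300) - (-0.4335)
= 0.9635

0.9635


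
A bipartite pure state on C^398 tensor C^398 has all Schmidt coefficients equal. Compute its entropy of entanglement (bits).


For a maximally entangled state in d x d:
S = log2(d) = log2(398)
= 8.6366

8.6366


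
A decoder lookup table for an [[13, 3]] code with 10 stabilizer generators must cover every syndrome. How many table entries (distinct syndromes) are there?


Each stabilizer generator gives a binary (+1 or -1) measurement outcome.
With 10 independent generators:
Total syndromes = 2^10
= 1024

1024


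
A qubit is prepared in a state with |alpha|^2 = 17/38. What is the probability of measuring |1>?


|alpha|^2 = 17/38 = 0.4474
|beta|^2 = 1 - 17/38 = 21/38 = 0.5526
P(|1>) = |beta|^2 = 0.5526

0.5526


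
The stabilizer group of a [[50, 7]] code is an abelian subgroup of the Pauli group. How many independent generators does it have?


For an [[n,k]] stabilizer code:
Number of stabilizer generators = n - k
= 50 - 7
= 43

43


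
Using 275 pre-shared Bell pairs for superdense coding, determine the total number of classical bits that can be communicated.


Superdense coding allows 2 classical bits per shared entangled pair.
275 pair(s) -> 2 * 275 = 550 classical bits

550


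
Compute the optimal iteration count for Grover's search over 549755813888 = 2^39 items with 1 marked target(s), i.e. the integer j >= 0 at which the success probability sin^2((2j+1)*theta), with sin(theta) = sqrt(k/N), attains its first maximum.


After j Grover iterations the success probability is P(j) = sin^2((2j+1)*theta), where sin(theta) = sqrt(k/N).
N = 2^39 = 549755813888, k = 1
sin(theta) = sqrt(k/N) = 1.348699152e-06
theta = arcsin(sqrt(k/N)) = 1.348699152e-06 rad
P(j) reaches its first maximum when (2j+1)*theta is as close as possible to pi/2, i.e. j = round(pi/(4*theta) - 1/2).
pi/(4*theta) - 1/2 = 582337.0525
(For comparison, the common estimate pi/4 * sqrt(N/k) = 582337.5525; the exact maximiser is used here.)
Optimal iterations = 582337

582337


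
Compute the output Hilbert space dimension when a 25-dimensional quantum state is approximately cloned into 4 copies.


Output space = H^(tensor 4) where dim(H) = 25
dim = 25^4
= 625 (after 2 factors)
= 15625 (after 3 factors)
= 390625 (after 4 factors)
= 390625

390625


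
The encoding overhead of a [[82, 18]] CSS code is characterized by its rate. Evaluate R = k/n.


Code rate R = k/n
= 18/82
= 0.2195

0.2195


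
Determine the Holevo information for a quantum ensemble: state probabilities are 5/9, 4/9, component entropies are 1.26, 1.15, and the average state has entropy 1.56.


chi = S(rho) - sum_i p_i * S(rho_i)
Weighted entropy = 5/9 * 1.26 + 4/9 * 1.15
= 1.2111
chi = 1.56 - 1.2111
= 0.3489

0.3489


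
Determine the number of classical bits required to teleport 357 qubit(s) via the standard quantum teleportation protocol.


Quantum teleportation requires 2 classical bits per qubit teleported.
357 qubit(s) -> 2 * 357 = 714 classical bits

714


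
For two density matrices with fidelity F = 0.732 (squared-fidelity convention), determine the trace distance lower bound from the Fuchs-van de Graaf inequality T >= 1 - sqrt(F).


Fuchs-van de Graaf (squared-fidelity convention): 1 - sqrt(F) <= T <= sqrt(1 - F).
Lower bound: T >= 1 - sqrt(F)
sqrt(F) = sqrt(0.732) = 0.8556
T >= 1 - 0.8556
T >= 0.1444

0.1444


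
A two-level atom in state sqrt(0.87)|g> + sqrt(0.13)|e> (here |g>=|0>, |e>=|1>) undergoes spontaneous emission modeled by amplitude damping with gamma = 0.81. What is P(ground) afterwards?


For amplitude damping with parameter gamma on state sqrt(a)|0> + sqrt(b)|1>:
alpha^2 = 0.87, beta^2 = 0.13
P(|0>) = alpha^2 + gamma * beta^2
= 0.87 + 0.81 * 0.13
= 0.87 + 0.1053
= 0.9753

0.9753


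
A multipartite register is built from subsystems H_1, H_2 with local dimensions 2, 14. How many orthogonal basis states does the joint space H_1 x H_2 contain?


dim(H_1 x H_2) = 2 * 14
= 28

28


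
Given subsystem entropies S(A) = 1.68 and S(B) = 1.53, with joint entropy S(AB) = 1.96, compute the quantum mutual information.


I(A:B) = S(A) + S(B) - S(AB)
= 1.68 + 1.53 - 1.96
= 1.2500

1.2500


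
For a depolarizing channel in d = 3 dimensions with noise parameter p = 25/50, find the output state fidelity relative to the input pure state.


F = (1-p) + p/d
= (1 - 0.5000) + 0.5000/3
= 0.5000 + 0.1667
= 0.6667

0.6667


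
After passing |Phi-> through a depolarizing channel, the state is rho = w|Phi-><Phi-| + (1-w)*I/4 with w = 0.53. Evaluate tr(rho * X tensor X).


|Phi-> = (|00> - |11>)/sqrt(2)
For the pure Bell state, <X_A X_B> = -1 (Bell-state Pauli correlator).
The maximally-mixed part I/4 has tr(I/4 * P tensor P) = 0 for any traceless Pauli P.
So <X_A X_B>_rho = w * (-1) + (1 - w) * 0
= 0.53 * (-1)
= -0.5300

-0.5300


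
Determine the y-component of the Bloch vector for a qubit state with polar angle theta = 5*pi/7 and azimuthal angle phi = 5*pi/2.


theta = 2.2440, phi = 7.8540
r_y = sin(theta)*sin(phi) = 0.7818 * 1.0000
r_y = 0.7818

0.7818


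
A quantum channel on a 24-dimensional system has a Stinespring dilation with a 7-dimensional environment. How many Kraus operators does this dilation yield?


Tracing out the environment in an orthonormal basis {|i>_E} gives Kraus operators K_i = <i|_E U |0>_E.
Number of Kraus operators = dim(H_env) = d_env
= 7

7


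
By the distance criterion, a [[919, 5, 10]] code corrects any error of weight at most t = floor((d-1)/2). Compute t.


Code parameters: [[919, 5, 10]], distance d = 10.
Number of correctable errors = floor((d-1)/2)
= floor((10 - 1)/2)
= floor(9/2)
= 4

4


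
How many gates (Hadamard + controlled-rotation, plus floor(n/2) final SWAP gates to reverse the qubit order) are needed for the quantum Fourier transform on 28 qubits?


Hadamard gates: 28
Controlled rotations: n*(n-1)/2 = 28*27/2 = 378
SWAP gates: floor(n/2) = floor(28/2) = 14
Total = 28 + 378 + 14
= 420

420


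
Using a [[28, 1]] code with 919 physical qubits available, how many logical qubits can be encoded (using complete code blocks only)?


Each code block uses 28 physical qubits for 1 logical qubit(s).
Number of complete blocks = floor(919 / 28) = 32
Logical qubits = 32 * 1
= 32

32


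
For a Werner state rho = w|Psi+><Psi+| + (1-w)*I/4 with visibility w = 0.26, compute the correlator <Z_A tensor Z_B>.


|Psi+> = (|01> + |10>)/sqrt(2)
For the pure Bell state, <Z_A Z_B> = -1 (Bell-state Pauli correlator).
The maximally-mixed part I/4 has tr(I/4 * P tensor P) = 0 for any traceless Pauli P.
So <Z_A Z_B>_rho = w * (-1) + (1 - w) * 0
= 0.26 * (-1)
= -0.2600

-0.2600


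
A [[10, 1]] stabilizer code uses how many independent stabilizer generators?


For an [[n,k]] stabilizer code:
Number of stabilizer generators = n - k
= 10 - 1
= 9

9


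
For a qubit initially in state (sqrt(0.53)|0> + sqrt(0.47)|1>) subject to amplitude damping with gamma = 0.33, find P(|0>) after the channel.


For amplitude damping with parameter gamma on state sqrt(a)|0> + sqrt(b)|1>:
alpha^2 = 0.53, beta^2 = 0.47
P(|0>) = alpha^2 + gamma * beta^2
= 0.53 + 0.33 * 0.47
= 0.53 + 0.1551
= 0.6851

0.6851


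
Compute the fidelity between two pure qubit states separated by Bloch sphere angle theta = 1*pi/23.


For states separated by angle theta on Bloch sphere:
F = cos^2(theta/2)
theta = 1*pi/23 = 0.1366
theta/2 = 0.0683
cos(theta/2) = 0.9977
F = 0.9953

0.9953


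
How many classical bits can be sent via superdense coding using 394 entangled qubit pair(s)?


Superdense coding allows 2 classical bits per shared entangled pair.
394 pair(s) -> 2 * 394 = 788 classical bits

788


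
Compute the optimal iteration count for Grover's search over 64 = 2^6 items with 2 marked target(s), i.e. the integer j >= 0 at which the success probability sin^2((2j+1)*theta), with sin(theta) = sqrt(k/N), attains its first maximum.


After j Grover iterations the success probability is P(j) = sin^2((2j+1)*theta), where sin(theta) = sqrt(k/N).
N = 2^6 = 64, k = 2
sin(theta) = sqrt(k/N) = 0.1767766953
theta = arcsin(sqrt(k/N)) = 0.1777106008 rad
P(j) reaches its first maximum when (2j+1)*theta is as close as possible to pi/2, i.e. j = round(pi/(4*theta) - 1/2).
pi/(4*theta) - 1/2 = 3.9195
(For comparison, the common estimate pi/4 * sqrt(N/k) = 4.4429; the exact maximiser is used here.)
Optimal iterations = 4

4


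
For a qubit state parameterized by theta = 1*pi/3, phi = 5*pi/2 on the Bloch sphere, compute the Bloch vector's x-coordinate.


theta = 1.0472, phi = 7.8540
r_x = sin(theta)*cos(phi) = 0.8660 * 0.0000
r_x = 0.0000

0.0000


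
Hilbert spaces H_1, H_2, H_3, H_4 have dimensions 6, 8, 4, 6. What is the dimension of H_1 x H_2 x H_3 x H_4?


dim(H_1 x H_2 x H_3 x H_4) = 6 * 8 * 4 * 6
= 48 * 4 * 6
= 192 * 6
= 1152

1152


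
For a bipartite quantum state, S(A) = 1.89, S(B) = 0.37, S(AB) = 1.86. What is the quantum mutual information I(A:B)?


I(A:B) = S(A) + S(B) - S(AB)
= 1.89 + 0.37 - 1.86
= 0.4000

0.4000


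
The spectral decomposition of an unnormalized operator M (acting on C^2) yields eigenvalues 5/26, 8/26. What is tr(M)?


tr(M) = sum of eigenvalues
= 5/26 + 8/26
= 13/26
= 0.5000

0.5000


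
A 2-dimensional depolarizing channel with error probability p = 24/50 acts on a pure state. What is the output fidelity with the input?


F = (1-p) + p/d
= (1 - 0.4800) + 0.4800/2
= 0.5200 + 0.2400
= 0.7600

0.7600


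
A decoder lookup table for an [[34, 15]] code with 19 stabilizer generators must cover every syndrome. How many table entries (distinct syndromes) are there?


Each stabilizer generator gives a binary (+1 or -1) measurement outcome.
With 19 independent generators:
Total syndromes = 2^19
= 524288

524288


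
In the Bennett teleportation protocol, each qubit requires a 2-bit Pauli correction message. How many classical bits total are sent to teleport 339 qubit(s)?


Quantum teleportation requires 2 classical bits per qubit teleported.
339 qubit(s) -> 2 * 339 = 678 classical bits

678


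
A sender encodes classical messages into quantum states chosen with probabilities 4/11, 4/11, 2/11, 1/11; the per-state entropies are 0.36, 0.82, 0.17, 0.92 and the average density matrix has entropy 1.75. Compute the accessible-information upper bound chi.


chi = S(rho) - sum_i p_i * S(rho_i)
Weighted entropy = 4/11 * 0.36 + 4/11 * 0.82 + 2/11 * 0.17 + 1/11 * 0.92
= 0.5436
chi = 1.75 - 0.5436
= 1.2064

1.2064


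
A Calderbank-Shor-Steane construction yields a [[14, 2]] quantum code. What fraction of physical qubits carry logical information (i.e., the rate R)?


Code rate R = k/n
= 2/14
= 0.1429

0.1429


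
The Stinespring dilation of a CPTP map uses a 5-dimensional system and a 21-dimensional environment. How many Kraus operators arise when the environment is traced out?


Tracing out the environment in an orthonormal basis {|i>_E} gives Kraus operators K_i = <i|_E U |0>_E.
Number of Kraus operators = dim(H_env) = d_env
= 21

21


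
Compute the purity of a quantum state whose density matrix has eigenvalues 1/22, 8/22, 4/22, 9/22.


tr(rho^2) = sum of eigenvalues squared
= (1/22)^2 + (8/22)^2 + (4/22)^2 + (9/22)^2
= (1 + 64 + 16 + 81) / 484
= 162/484
= 0.3347

0.3347


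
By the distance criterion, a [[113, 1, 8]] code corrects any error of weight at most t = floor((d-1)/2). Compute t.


Code parameters: [[113, 1, 8]], distance d = 8.
Number of correctable errors = floor((d-1)/2)
= floor((8 - 1)/2)
= floor(7/2)
= 3

3


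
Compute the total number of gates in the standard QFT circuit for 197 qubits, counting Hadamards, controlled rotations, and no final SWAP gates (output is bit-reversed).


Hadamard gates: 197
Controlled rotations: n*(n-1)/2 = 197*196/2 = 19306
SWAP gates: 0 (omitted)
Total = 197 + 19306
= 19503

19503


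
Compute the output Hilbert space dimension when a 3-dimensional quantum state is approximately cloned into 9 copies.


Output space = H^(tensor 9) where dim(H) = 3
dim = 3^9
= 9 (after 2 factors)
= 27 (after 3 factors)
= 81 (after 4 factors)
= 243 (after 5 factors)
= 729 (after 6 factors)
= 2187 (after 7 factors)
= 6561 (after 8 factors)
= 19683 (after 9 factors)
= 19683

19683


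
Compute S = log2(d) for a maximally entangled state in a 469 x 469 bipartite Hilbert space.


For a maximally entangled state in d x d:
S = log2(d) = log2(469)
= 8.8734

8.8734


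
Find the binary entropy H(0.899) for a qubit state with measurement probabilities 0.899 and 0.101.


S = -p*log2(p) - (1-p)*log2(1-p)
p = 0.8990, 1-p = 0.1010
= -0.8990 * log2(0.8990) - 0.1010 * log2(0.1010)
= -(-0.1381) - (-0.3341)
= 0.4722

0.4722


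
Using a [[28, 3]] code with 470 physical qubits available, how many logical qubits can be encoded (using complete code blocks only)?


Each code block uses 28 physical qubits for 3 logical qubit(s).
Number of complete blocks = floor(470 / 28) = 16
Logical qubits = 16 * 3
= 48

48


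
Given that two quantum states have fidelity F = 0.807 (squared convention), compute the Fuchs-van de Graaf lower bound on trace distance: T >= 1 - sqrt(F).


Fuchs-van de Graaf (squared-fidelity convention): 1 - sqrt(F) <= T <= sqrt(1 - F).
Lower bound: T >= 1 - sqrt(F)
sqrt(F) = sqrt(0.807) = 0.8983
T >= 1 - 0.8983
T >= 0.1017

0.1017


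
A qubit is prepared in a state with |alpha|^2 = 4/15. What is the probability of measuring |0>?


|alpha|^2 = 4/15 = 0.2667
|beta|^2 = 1 - 4/15 = 11/15 = 0.7333
P(|0>) = |alpha|^2 = 0.2667

0.2667


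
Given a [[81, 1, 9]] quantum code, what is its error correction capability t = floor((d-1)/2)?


Code parameters: [[81, 1, 9]], distance d = 9.
Number of correctable errors = floor((d-1)/2)
= floor((9 - 1)/2)
= floor(8/2)
= 4

4


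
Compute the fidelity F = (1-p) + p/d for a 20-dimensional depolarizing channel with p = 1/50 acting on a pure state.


F = (1-p) + p/d
= (1 - 0.0200) + 0.0200/20
= 0.9800 + 0.0010
= 0.9810

0.9810
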